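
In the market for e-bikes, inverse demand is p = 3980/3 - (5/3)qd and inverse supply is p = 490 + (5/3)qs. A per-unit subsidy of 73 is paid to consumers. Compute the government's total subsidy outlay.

Pre-subsidy: 3980/3 - (5/3)q = 490 + (5/3)q gives q* = 251 and p* = 2725/3.
With the rebate, buyers effectively pay pb = ps − 73, where ps is the price sellers receive.
On the curves, pb = 3980/3 - (5/3)q and ps = 490 + (5/3)q; the wedge ps − pb = 73 gives 490 + (5/3)q − (3980/3 - (5/3)q) = 73, so q' = 272.9.
Then pb = 3980/3 − (5/3)·272.9 = 5231/6 and ps = 490 + (5/3)·272.9 = 5669/6.
Government outlay = subsidy × quantity = 73 × 272.9 = 19921.7.

Government cost = 19921.7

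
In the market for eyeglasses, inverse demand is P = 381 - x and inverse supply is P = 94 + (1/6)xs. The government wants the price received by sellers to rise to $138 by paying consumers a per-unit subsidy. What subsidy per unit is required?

Required subsidy s = $21 per unit

At a seller price of 138, quantity supplied is -564 + 6·138 = 264.
Buyers absorb 264 only when they pay Pb = 381 − 1·264 = 117.
s = Ps − Pb = 138 − 117 = 21.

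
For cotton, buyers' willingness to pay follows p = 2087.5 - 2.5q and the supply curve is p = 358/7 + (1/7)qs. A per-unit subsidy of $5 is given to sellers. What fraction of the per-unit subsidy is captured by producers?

Producer share = 2/37

Pre-subsidy: 2087.5 - 2.5q = 358/7 + (1/7)q gives q* = 28509/37 and p* = 5965/37.
With the subsidy, sellers receive ps = pb + 5 for each unit, where pb is the price buyers pay.
On the curves, pb = 2087.5 - 2.5q and ps = 358/7 + (1/7)q; the wedge ps − pb = 5 gives 358/7 + (1/7)q − (2087.5 - 2.5q) = 5, so q' = 28579/37.
Then pb = 2087.5 − 2.5·(28579/37) = 5790/37 and ps = 358/7 + (1/7)·(28579/37) = 5975/37.
Buyers' price falls by p* − pb = 5965/37 − 5790/37 = 175/37; sellers' price rises by ps − p* = 5975/37 − 5965/37 = 10/37.
So producers capture (10/37)/5 = 2/37 of each unit of subsidy.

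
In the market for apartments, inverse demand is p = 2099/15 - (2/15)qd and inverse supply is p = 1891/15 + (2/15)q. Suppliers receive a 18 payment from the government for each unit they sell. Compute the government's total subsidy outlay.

Government cost = 2151

Pre-subsidy: 2099/15 - (2/15)q = 1891/15 + (2/15)q gives q* = 52 and p* = 133.
With the subsidy, sellers receive ps = pb + 18 for each unit, where pb is the price buyers pay.
On the curves, pb = 2099/15 - (2/15)q and ps = 1891/15 + (2/15)q; the wedge ps − pb = 18 gives 1891/15 + (2/15)q − (2099/15 - (2/15)q) = 18, so q' = 119.5.
Then pb = 2099/15 − (2/15)·119.5 = 124 and ps = 1891/15 + (2/15)·119.5 = 142.
Government outlay = subsidy × quantity = 18 × 119.5 = 2151.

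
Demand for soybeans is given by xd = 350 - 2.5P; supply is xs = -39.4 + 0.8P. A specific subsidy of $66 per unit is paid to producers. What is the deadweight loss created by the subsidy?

Deadweight loss = $1320

Pre-subsidy: 350 - 2.5P = -39.4 + 0.8P gives P* = 118, x* = 55.
With the subsidy, sellers receive Ps = Pb + 66 for each unit, where Pb is the price buyers pay.
Supply in terms of Pb becomes xs = -39.4 + 0.8(Pb + 66) = 13.4 + 0.8Pb. Setting this equal to demand: 350 - 2.5Pb = 13.4 + 0.8Pb, so Pb = 102.
Sellers receive Ps = 102 + 66 = 168; x' = 350 − 2.5·102 = 95.
The subsidy expands output by 95 − 55 = 40 past the efficient level; on those units the gap between marginal cost and willingness to pay runs from 0 up to 66.
DWL = ½ × 66 × 40 = 1320.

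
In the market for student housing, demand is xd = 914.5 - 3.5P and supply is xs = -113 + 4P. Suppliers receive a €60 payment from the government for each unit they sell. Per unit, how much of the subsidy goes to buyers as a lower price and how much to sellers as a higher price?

Pre-subsidy: 914.5 - 3.5P = -113 + 4P gives P* = 137, x* = 435.
With the subsidy, sellers receive Ps = Pb + 60 for each unit, where Pb is the price buyers pay.
Supply in terms of Pb becomes xs = -113 + 4(Pb + 60) = 127 + 4Pb. Setting this equal to demand: 914.5 - 3.5Pb = 127 + 4Pb, so Pb = 105.
Sellers receive Ps = 105 + 60 = 165; x' = 914.5 − 3.5·105 = 547.
Buyers' price falls by P* − Pb = 137 − 105 = 32; sellers' price rises by Ps − P* = 165 − 137 = 28.

Buyers gain €32 per unit; sellers gain €28 per unit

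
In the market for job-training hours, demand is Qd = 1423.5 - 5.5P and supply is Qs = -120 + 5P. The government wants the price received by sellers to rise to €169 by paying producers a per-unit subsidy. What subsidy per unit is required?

Required subsidy s = €42 per unit

At a seller price of 169, quantity supplied is -120 + 5·169 = 725.
Buyers absorb 725 only when they pay Pb with 1423.5 − 5.5·Pb = 725, i.e. Pb = 127.
s = Ps − Pb = 169 − 127 = 42.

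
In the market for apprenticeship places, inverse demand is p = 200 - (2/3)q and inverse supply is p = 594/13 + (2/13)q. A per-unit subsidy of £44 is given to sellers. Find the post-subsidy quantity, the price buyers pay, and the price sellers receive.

Pre-subsidy: 200 - (2/3)q = 594/13 + (2/13)q gives q* = 188.0625 and p* = 74.625.
With the subsidy, sellers receive ps = pb + 44 for each unit, where pb is the price buyers pay.
On the curves, pb = 200 - (2/3)q and ps = 594/13 + (2/13)q; the wedge ps − pb = 44 gives 594/13 + (2/13)q − (200 - (2/3)q) = 44, so q' = 241.6875.
Then pb = 200 − (2/3)·241.6875 = 38.875 and ps = 594/13 + (2/13)·241.6875 = 82.875.

q' = 241.6875; buyers pay £38.875; sellers receive £82.875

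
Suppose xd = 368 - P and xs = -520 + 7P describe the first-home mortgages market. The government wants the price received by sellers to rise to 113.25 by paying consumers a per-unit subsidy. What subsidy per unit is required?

Required subsidy s = 18 per unit

At a seller price of 113.25, quantity supplied is -520 + 7·113.25 = 272.75.
Buyers absorb 272.75 only when they pay Pb with 368 − 1·Pb = 272.75, i.e. Pb = 95.25.
s = Ps − Pb = 113.25 − 95.25 = 18.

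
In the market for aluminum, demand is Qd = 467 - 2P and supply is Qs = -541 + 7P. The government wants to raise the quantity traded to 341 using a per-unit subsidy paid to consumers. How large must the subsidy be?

At Q = 341, invert demand for the buyer price: Pb = (467 − 341)/2 = 63; invert supply for the seller price: Ps = (341 − (-541))/7 = 126.
The subsidy must fill the gap: s = Ps − Pb = 126 − 63 = 63.

Required subsidy s = 63 per unit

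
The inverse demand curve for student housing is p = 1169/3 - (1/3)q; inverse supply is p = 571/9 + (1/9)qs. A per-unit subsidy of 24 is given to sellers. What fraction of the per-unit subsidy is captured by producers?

Producer share = 0.25

Pre-subsidy: 1169/3 - (1/3)q = 571/9 + (1/9)q gives q* = 734 and p* = 145.
With the subsidy, sellers receive ps = pb + 24 for each unit, where pb is the price buyers pay.
On the curves, pb = 1169/3 - (1/3)q and ps = 571/9 + (1/9)q; the wedge ps − pb = 24 gives 571/9 + (1/9)q − (1169/3 - (1/3)q) = 24, so q' = 788.
Then pb = 1169/3 − (1/3)·788 = 127 and ps = 571/9 + (1/9)·788 = 151.
Buyers' price falls by p* − pb = 145 − 127 = 18; sellers' price rises by ps − p* = 151 − 145 = 6.
So producers capture 6/24 = 0.25 of each unit of subsidy.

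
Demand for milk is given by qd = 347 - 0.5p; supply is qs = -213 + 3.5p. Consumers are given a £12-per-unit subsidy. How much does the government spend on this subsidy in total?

Pre-subsidy: 347 - 0.5p = -213 + 3.5p gives p* = 140, q* = 277.
With the rebate, buyers effectively pay pb = ps − 12, where ps is the price sellers receive.
Demand in terms of ps becomes qd = 347 − 0.5(ps − 12) = 353 - 0.5ps. Setting this equal to supply: 353 - 0.5ps = -213 + 3.5ps, so ps = 141.5.
Buyers pay pb = 141.5 − 12 = 129.5; q' = -213 + 3.5·141.5 = 282.25.
Government outlay = subsidy × quantity = 12 × 282.25 = 3387.

Government cost = £3387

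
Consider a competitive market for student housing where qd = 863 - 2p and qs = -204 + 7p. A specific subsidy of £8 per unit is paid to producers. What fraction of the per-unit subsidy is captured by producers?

Producer share = 2/9

Pre-subsidy: 863 - 2p = -204 + 7p gives p* = 1067/9, q* = 5633/9.
With the subsidy, sellers receive ps = pb + 8 for each unit, where pb is the price buyers pay.
Supply in terms of pb becomes qs = -204 + 7(pb + 8) = -148 + 7pb. Setting this equal to demand: 863 - 2pb = -148 + 7pb, so pb = 337/3.
Sellers receive ps = 337/3 + 8 = 361/3; q' = 863 − 2·(337/3) = 1915/3.
Buyers' price falls by p* − pb = 1067/9 − 337/3 = 56/9; sellers' price rises by ps − p* = 361/3 − 1067/9 = 16/9.
So producers capture (16/9)/8 = 2/9 of each unit of subsidy.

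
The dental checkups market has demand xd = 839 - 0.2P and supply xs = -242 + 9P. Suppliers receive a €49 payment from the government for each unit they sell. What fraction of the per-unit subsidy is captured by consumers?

Pre-subsidy: 839 - 0.2P = -242 + 9P gives P* = 117.5, x* = 815.5.
With the subsidy, sellers receive Ps = Pb + 49 for each unit, where Pb is the price buyers pay.
Supply in terms of Pb becomes xs = -242 + 9(Pb + 49) = 199 + 9Pb. Setting this equal to demand: 839 - 0.2Pb = 199 + 9Pb, so Pb = 1600/23.
Sellers receive Ps = 1600/23 + 49 = 2727/23; x' = 839 − 0.2·(1600/23) = 18977/23.
Buyers' price falls by P* − Pb = 117.5 − 1600/23 = 2205/46; sellers' price rises by Ps − P* = 2727/23 − 117.5 = 49/46.
So consumers capture (2205/46)/49 = 45/46 of each unit of subsidy.

Consumer share = 45/46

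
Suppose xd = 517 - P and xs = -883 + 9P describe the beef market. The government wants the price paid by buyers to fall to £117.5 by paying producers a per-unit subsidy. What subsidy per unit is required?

At a buyer price of 117.5, quantity demanded is 517 − 1·117.5 = 399.5.
Sellers supply 399.5 only when they receive Ps with -883 + 9·Ps = 399.5, i.e. Ps = 142.5.
s = Ps − Pb = 142.5 − 117.5 = 25.

Required subsidy s = £25 per unit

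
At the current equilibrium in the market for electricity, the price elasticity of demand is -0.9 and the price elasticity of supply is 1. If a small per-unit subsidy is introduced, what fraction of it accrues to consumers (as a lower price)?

Consumer share = 10/19

For a small subsidy around the equilibrium, the benefit split depends on the relative slopes, which at a point are proportional to the elasticities.
Buyer share = εs/(εs + |εd|) = 1/(1 + 0.9) = 10/19; seller share = |εd|/(εs + |εd|) = 9/19.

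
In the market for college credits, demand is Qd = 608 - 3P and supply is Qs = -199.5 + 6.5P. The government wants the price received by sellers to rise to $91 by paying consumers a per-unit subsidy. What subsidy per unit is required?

At a seller price of 91, quantity supplied is -199.5 + 6.5·91 = 392.
Buyers absorb 392 only when they pay Pb with 608 − 3·Pb = 392, i.e. Pb = 72.
s = Ps − Pb = 91 − 72 = 19.

Required subsidy s = $19 per unit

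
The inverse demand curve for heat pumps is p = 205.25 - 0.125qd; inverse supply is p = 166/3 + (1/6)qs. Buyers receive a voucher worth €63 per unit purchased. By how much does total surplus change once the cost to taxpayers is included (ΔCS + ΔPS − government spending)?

Net change in total surplus = -€6804

Pre-subsidy: 205.25 - 0.125q = 166/3 + (1/6)q gives q* = 514 and p* = 141.
With the rebate, buyers effectively pay pb = ps − 63, where ps is the price sellers receive.
On the curves, pb = 205.25 - 0.125q and ps = 166/3 + (1/6)q; the wedge ps − pb = 63 gives 166/3 + (1/6)q − (205.25 - 0.125q) = 63, so q' = 730.
Then pb = 205.25 − 0.125·730 = 114 and ps = 166/3 + (1/6)·730 = 177.
ΔCS = ½(514 + 730)(141 − 114) = 16794; ΔPS = ½(514 + 730)(177 − 141) = 22392.
Government spending = 63 × 730 = 45990.
Net change = 16794 + 22392 − 45990 = -6804. The loss equals the DWL triangle ½·63·216.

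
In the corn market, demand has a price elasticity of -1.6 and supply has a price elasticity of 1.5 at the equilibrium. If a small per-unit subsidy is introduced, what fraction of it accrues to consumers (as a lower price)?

Consumer share = 15/31

For a small subsidy around the equilibrium, the benefit split depends on the relative slopes, which at a point are proportional to the elasticities.
Buyer share = εs/(εs + |εd|) = 1.5/(1.5 + 1.6) = 15/31; seller share = |εd|/(εs + |εd|) = 16/31.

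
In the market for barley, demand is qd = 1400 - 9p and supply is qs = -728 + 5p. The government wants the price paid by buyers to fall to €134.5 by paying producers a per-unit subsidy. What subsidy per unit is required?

At a buyer price of 134.5, quantity demanded is 1400 − 9·134.5 = 189.5.
Sellers supply 189.5 only when they receive ps with -728 + 5·ps = 189.5, i.e. ps = 183.5.
s = ps − pb = 183.5 − 134.5 = 49.

Required subsidy s = €49 per unit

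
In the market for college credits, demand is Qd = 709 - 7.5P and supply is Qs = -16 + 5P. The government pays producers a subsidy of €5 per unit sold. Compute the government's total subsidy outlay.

Pre-subsidy: 709 - 7.5P = -16 + 5P gives P* = 58, Q* = 274.
With the subsidy, sellers receive Ps = Pb + 5 for each unit, where Pb is the price buyers pay.
Supply in terms of Pb becomes Qs = -16 + 5(Pb + 5) = 9 + 5Pb. Setting this equal to demand: 709 - 7.5Pb = 9 + 5Pb, so Pb = 56.
Sellers receive Ps = 56 + 5 = 61; Q' = 709 − 7.5·56 = 289.
Government outlay = subsidy × quantity = 5 × 289 = 1445.

Government cost = €1445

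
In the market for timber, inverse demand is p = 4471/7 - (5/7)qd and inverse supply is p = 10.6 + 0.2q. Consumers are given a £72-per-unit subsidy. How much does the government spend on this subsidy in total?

Government cost = £55134

Pre-subsidy: 4471/7 - (5/7)q = 10.6 + 0.2q gives q* = 687 and p* = 148.
With the rebate, buyers effectively pay pb = ps − 72, where ps is the price sellers receive.
On the curves, pb = 4471/7 - (5/7)q and ps = 10.6 + 0.2q; the wedge ps − pb = 72 gives 10.6 + 0.2q − (4471/7 - (5/7)q) = 72, so q' = 765.75.
Then pb = 4471/7 − (5/7)·765.75 = 91.75 and ps = 10.6 + 0.2·765.75 = 163.75.
Government outlay = subsidy × quantity = 72 × 765.75 = 55134.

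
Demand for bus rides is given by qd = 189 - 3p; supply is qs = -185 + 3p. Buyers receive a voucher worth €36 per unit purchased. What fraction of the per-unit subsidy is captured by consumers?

Pre-subsidy: 189 - 3p = -185 + 3p gives p* = 187/3, q* = 2.
With the rebate, buyers effectively pay pb = ps − 36, where ps is the price sellers receive.
Demand in terms of ps becomes qd = 189 − 3(ps − 36) = 297 - 3ps. Setting this equal to supply: 297 - 3ps = -185 + 3ps, so ps = 241/3.
Buyers pay pb = 241/3 − 36 = 133/3; q' = -185 + 3·(241/3) = 56.
Buyers' price falls by p* − pb = 187/3 − 133/3 = 18; sellers' price rises by ps − p* = 241/3 − 187/3 = 18.
So consumers capture 18/36 = 0.5 of each unit of subsidy.

Consumer share = 0.5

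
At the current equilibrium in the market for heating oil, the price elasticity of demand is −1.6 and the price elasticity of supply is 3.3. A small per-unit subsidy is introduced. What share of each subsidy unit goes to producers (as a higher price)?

Producer share = 16/49

For a small subsidy around the equilibrium, the benefit split depends on the relative slopes, which at a point are proportional to the elasticities.
Buyer share = εs/(εs + |εd|) = 3.3/(3.3 + 1.6) = 33/49; seller share = |εd|/(εs + |εd|) = 16/49.
So producers capture 16/49 of the subsidy.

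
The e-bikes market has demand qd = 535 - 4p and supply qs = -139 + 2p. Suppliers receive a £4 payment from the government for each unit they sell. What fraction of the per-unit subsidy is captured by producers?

Pre-subsidy: 535 - 4p = -139 + 2p gives p* = 337/3, q* = 257/3.
With the subsidy, sellers receive ps = pb + 4 for each unit, where pb is the price buyers pay.
Supply in terms of pb becomes qs = -139 + 2(pb + 4) = -131 + 2pb. Setting this equal to demand: 535 - 4pb = -131 + 2pb, so pb = 111.
Sellers receive ps = 111 + 4 = 115; q' = 535 − 4·111 = 91.
Buyers' price falls by p* − pb = 337/3 − 111 = 4/3; sellers' price rises by ps − p* = 115 − 337/3 = 8/3.
So producers capture (8/3)/4 = 2/3 of each unit of subsidy.

Producer share = 2/3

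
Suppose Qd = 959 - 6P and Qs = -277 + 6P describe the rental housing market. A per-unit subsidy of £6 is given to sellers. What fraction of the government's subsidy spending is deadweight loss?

Pre-subsidy: 959 - 6P = -277 + 6P gives P* = 103, Q* = 341.
With the subsidy, sellers receive Ps = Pb + 6 for each unit, where Pb is the price buyers pay.
Supply in terms of Pb becomes Qs = -277 + 6(Pb + 6) = -241 + 6Pb. Setting this equal to demand: 959 - 6Pb = -241 + 6Pb, so Pb = 100.
Sellers receive Ps = 100 + 6 = 106; Q' = 959 − 6·100 = 359.
ΔCS = ½(341 + 359)(103 − 100) = 1050; ΔPS = ½(341 + 359)(106 − 103) = 1050.
Government spending = 6 × 359 = 2154.
DWL = ½ × 6 × (359 − 341) = 54; fraction = 54 / 2154 = 9/359.

DWL / government spending = 9/359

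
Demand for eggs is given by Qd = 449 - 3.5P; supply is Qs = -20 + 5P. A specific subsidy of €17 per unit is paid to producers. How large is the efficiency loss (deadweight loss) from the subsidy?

Deadweight loss = €297.5

Pre-subsidy: 449 - 3.5P = -20 + 5P gives P* = 938/17, Q* = 4350/17.
With the subsidy, sellers receive Ps = Pb + 17 for each unit, where Pb is the price buyers pay.
Supply in terms of Pb becomes Qs = -20 + 5(Pb + 17) = 65 + 5Pb. Setting this equal to demand: 449 - 3.5Pb = 65 + 5Pb, so Pb = 768/17.
Sellers receive Ps = 768/17 + 17 = 1057/17; Q' = 449 − 3.5·(768/17) = 4945/17.
The subsidy expands output by 4945/17 − 4350/17 = 35 past the efficient level; on those units the gap between marginal cost and willingness to pay runs from 0 up to 17.
DWL = ½ × 17 × 35 = 297.5.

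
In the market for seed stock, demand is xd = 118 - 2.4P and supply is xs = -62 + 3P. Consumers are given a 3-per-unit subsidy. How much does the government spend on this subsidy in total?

Pre-subsidy: 118 - 2.4P = -62 + 3P gives P* = 100/3, x* = 38.
With the rebate, buyers effectively pay Pb = Ps − 3, where Ps is the price sellers receive.
Demand in terms of Ps becomes xd = 118 − 2.4(Ps − 3) = 125.2 - 2.4Ps. Setting this equal to supply: 125.2 - 2.4Ps = -62 + 3Ps, so Ps = 104/3.
Buyers pay Pb = 104/3 − 3 = 95/3; x' = -62 + 3·(104/3) = 42.
Government outlay = subsidy × quantity = 3 × 42 = 126.

Government cost = 126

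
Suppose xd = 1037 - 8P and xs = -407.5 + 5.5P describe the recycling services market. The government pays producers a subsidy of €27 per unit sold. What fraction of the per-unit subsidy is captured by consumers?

Pre-subsidy: 1037 - 8P = -407.5 + 5.5P gives P* = 107, x* = 181.
With the subsidy, sellers receive Ps = Pb + 27 for each unit, where Pb is the price buyers pay.
Supply in terms of Pb becomes xs = -407.5 + 5.5(Pb + 27) = -259 + 5.5Pb. Setting this equal to demand: 1037 - 8Pb = -259 + 5.5Pb, so Pb = 96.
Sellers receive Ps = 96 + 27 = 123; x' = 1037 − 8·96 = 269.
Buyers' price falls by P* − Pb = 107 − 96 = 11; sellers' price rises by Ps − P* = 123 − 107 = 16.
So consumers capture 11/27 = 11/27 of each unit of subsidy.

Consumer share = 11/27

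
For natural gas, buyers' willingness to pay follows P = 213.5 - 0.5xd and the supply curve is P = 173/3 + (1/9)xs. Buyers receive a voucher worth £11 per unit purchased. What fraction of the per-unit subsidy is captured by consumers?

Pre-subsidy: 213.5 - 0.5x = 173/3 + (1/9)x gives x* = 255 and P* = 86.
With the rebate, buyers effectively pay Pb = Ps − 11, where Ps is the price sellers receive.
On the curves, Pb = 213.5 - 0.5x and Ps = 173/3 + (1/9)x; the wedge Ps − Pb = 11 gives 173/3 + (1/9)x − (213.5 - 0.5x) = 11, so x' = 273.
Then Pb = 213.5 − 0.5·273 = 77 and Ps = 173/3 + (1/9)·273 = 88.
Buyers' price falls by P* − Pb = 86 − 77 = 9; sellers' price rises by Ps − P* = 88 − 86 = 2.
So consumers capture 9/11 = 9/11 of each unit of subsidy.

Consumer share = 9/11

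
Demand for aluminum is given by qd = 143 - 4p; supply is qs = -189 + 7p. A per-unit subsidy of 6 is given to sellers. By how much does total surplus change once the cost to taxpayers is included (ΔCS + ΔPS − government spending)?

Net change in total surplus = -504/11

Pre-subsidy: 143 - 4p = -189 + 7p gives p* = 332/11, q* = 245/11.
With the subsidy, sellers receive ps = pb + 6 for each unit, where pb is the price buyers pay.
Supply in terms of pb becomes qs = -189 + 7(pb + 6) = -147 + 7pb. Setting this equal to demand: 143 - 4pb = -147 + 7pb, so pb = 290/11.
Sellers receive ps = 290/11 + 6 = 356/11; q' = 143 − 4·(290/11) = 413/11.
ΔCS = ½(245/11 + 413/11)(332/11 − 290/11) = 13818/121; ΔPS = ½(245/11 + 413/11)(356/11 − 332/11) = 7896/121.
Government spending = 6 × 413/11 = 2478/11.
Net change = 13818/121 + 7896/121 − 2478/11 = -504/11. The loss equals the DWL triangle ½·6·168/11.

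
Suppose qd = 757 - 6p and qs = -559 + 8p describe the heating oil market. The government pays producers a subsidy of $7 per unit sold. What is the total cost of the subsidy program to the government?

Government cost = $1519

Pre-subsidy: 757 - 6p = -559 + 8p gives p* = 94, q* = 193.
With the subsidy, sellers receive ps = pb + 7 for each unit, where pb is the price buyers pay.
Supply in terms of pb becomes qs = -559 + 8(pb + 7) = -503 + 8pb. Setting this equal to demand: 757 - 6pb = -503 + 8pb, so pb = 90.
Sellers receive ps = 90 + 7 = 97; q' = 757 − 6·90 = 217.
Government outlay = subsidy × quantity = 7 × 217 = 1519.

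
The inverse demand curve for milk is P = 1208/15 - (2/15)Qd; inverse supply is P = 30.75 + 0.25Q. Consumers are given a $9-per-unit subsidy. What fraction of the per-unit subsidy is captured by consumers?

Consumer share = 8/23

Pre-subsidy: 1208/15 - (2/15)Q = 30.75 + 0.25Q gives Q* = 2987/23 and P* = 1454/23.
With the rebate, buyers effectively pay Pb = Ps − 9, where Ps is the price sellers receive.
On the curves, Pb = 1208/15 - (2/15)Q and Ps = 30.75 + 0.25Q; the wedge Ps − Pb = 9 gives 30.75 + 0.25Q − (1208/15 - (2/15)Q) = 9, so Q' = 3527/23.
Then Pb = 1208/15 − (2/15)·(3527/23) = 1382/23 and Ps = 30.75 + 0.25·(3527/23) = 1589/23.
Buyers' price falls by P* − Pb = 1454/23 − 1382/23 = 72/23; sellers' price rises by Ps − P* = 1589/23 − 1454/23 = 135/23.
So consumers capture (72/23)/9 = 8/23 of each unit of subsidy.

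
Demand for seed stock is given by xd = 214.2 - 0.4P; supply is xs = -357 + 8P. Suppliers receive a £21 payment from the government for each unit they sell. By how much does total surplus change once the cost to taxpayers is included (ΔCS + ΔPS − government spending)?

Pre-subsidy: 214.2 - 0.4P = -357 + 8P gives P* = 68, x* = 187.
With the subsidy, sellers receive Ps = Pb + 21 for each unit, where Pb is the price buyers pay.
Supply in terms of Pb becomes xs = -357 + 8(Pb + 21) = -189 + 8Pb. Setting this equal to demand: 214.2 - 0.4Pb = -189 + 8Pb, so Pb = 48.
Sellers receive Ps = 48 + 21 = 69; x' = 214.2 − 0.4·48 = 195.
ΔCS = ½(187 + 195)(68 − 48) = 3820; ΔPS = ½(187 + 195)(69 − 68) = 191.
Government spending = 21 × 195 = 4095.
Net change = 3820 + 191 − 4095 = -84. The loss equals the DWL triangle ½·21·8.

Net change in total surplus = -£84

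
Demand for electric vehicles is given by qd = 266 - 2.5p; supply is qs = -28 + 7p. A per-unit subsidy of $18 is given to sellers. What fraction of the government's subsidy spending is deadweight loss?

DWL / government spending = 45/602

Pre-subsidy: 266 - 2.5p = -28 + 7p gives p* = 588/19, q* = 3584/19.
With the subsidy, sellers receive ps = pb + 18 for each unit, where pb is the price buyers pay.
Supply in terms of pb becomes qs = -28 + 7(pb + 18) = 98 + 7pb. Setting this equal to demand: 266 - 2.5pb = 98 + 7pb, so pb = 336/19.
Sellers receive ps = 336/19 + 18 = 678/19; q' = 266 − 2.5·(336/19) = 4214/19.
ΔCS = ½(3584/19 + 4214/19)(588/19 − 336/19) = 982548/361; ΔPS = ½(3584/19 + 4214/19)(678/19 − 588/19) = 350910/361.
Government spending = 18 × 4214/19 = 75852/19.
DWL = ½ × 18 × (4214/19 − 3584/19) = 5670/19; fraction = (5670/19) / (75852/19) = 45/602.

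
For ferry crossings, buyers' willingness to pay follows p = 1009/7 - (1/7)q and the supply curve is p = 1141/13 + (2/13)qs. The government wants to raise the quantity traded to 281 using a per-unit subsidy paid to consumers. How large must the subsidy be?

Required subsidy s = 27 per unit

At q = 281, from the demand curve buyers pay pb = 1009/7 − (1/7)·281 = 104; from the supply curve sellers need ps = 1141/13 + (2/13)·281 = 131.
The subsidy must fill the gap: s = ps − pb = 131 − 104 = 27.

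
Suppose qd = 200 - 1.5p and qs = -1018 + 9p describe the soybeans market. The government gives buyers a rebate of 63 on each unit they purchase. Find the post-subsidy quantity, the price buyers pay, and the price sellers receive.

Pre-subsidy: 200 - 1.5p = -1018 + 9p gives p* = 116, q* = 26.
With the rebate, buyers effectively pay pb = ps − 63, where ps is the price sellers receive.
Demand in terms of ps becomes qd = 200 − 1.5(ps − 63) = 294.5 - 1.5ps. Setting this equal to supply: 294.5 - 1.5ps = -1018 + 9ps, so ps = 125.
Buyers pay pb = 125 − 63 = 62; q' = -1018 + 9·125 = 107.

q' = 107; buyers pay 62; sellers receive 125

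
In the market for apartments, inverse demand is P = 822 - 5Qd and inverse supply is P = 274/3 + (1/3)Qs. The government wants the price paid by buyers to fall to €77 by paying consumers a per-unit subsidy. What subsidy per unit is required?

At a buyer price of 77, quantity demanded is 164.4 − 0.2·77 = 149.
Sellers supply 149 only when they receive Ps = 274/3 + (1/3)·149 = 141.
s = Ps − Pb = 141 − 77 = 64.

Required subsidy s = €64 per unit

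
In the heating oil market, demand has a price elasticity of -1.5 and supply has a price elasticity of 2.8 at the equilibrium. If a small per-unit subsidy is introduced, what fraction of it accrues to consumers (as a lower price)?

For a small subsidy around the equilibrium, the benefit split depends on the relative slopes, which at a point are proportional to the elasticities.
Buyer share = εs/(εs + |εd|) = 2.8/(2.8 + 1.5) = 28/43; seller share = |εd|/(εs + |εd|) = 15/43.

Consumer share = 28/43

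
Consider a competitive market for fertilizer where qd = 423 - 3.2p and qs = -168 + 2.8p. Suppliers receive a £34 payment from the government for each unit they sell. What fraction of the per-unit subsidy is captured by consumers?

Pre-subsidy: 423 - 3.2p = -168 + 2.8p gives p* = 98.5, q* = 107.8.
With the subsidy, sellers receive ps = pb + 34 for each unit, where pb is the price buyers pay.
Supply in terms of pb becomes qs = -168 + 2.8(pb + 34) = -72.8 + 2.8pb. Setting this equal to demand: 423 - 3.2pb = -72.8 + 2.8pb, so pb = 2479/30.
Sellers receive ps = 2479/30 + 34 = 3499/30; q' = 423 − 3.2·(2479/30) = 11893/75.
Buyers' price falls by p* − pb = 98.5 − 2479/30 = 238/15; sellers' price rises by ps − p* = 3499/30 − 98.5 = 272/15.
So consumers capture (238/15)/34 = 7/15 of each unit of subsidy.

Consumer share = 7/15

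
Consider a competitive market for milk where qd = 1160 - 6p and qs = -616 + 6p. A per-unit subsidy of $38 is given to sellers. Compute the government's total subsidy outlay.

Pre-subsidy: 1160 - 6p = -616 + 6p gives p* = 148, q* = 272.
With the subsidy, sellers receive ps = pb + 38 for each unit, where pb is the price buyers pay.
Supply in terms of pb becomes qs = -616 + 6(pb + 38) = -388 + 6pb. Setting this equal to demand: 1160 - 6pb = -388 + 6pb, so pb = 129.
Sellers receive ps = 129 + 38 = 167; q' = 1160 − 6·129 = 386.
Government outlay = subsidy × quantity = 38 × 386 = 14668.

Government cost = $14668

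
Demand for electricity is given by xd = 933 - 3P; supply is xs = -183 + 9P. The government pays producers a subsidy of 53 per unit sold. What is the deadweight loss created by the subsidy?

Pre-subsidy: 933 - 3P = -183 + 9P gives P* = 93, x* = 654.
With the subsidy, sellers receive Ps = Pb + 53 for each unit, where Pb is the price buyers pay.
Supply in terms of Pb becomes xs = -183 + 9(Pb + 53) = 294 + 9Pb. Setting this equal to demand: 933 - 3Pb = 294 + 9Pb, so Pb = 53.25.
Sellers receive Ps = 53.25 + 53 = 106.25; x' = 933 − 3·53.25 = 773.25.
The subsidy expands output by 773.25 − 654 = 119.25 past the efficient level; on those units the gap between marginal cost and willingness to pay runs from 0 up to 53.
DWL = ½ × 53 × 119.25 = 3160.125.

Deadweight loss = 3160.125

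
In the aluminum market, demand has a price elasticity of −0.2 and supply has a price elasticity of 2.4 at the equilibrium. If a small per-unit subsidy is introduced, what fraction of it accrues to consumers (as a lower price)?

For a small subsidy around the equilibrium, the benefit split depends on the relative slopes, which at a point are proportional to the elasticities.
Buyer share = εs/(εs + |εd|) = 2.4/(2.4 + 0.2) = 12/13; seller share = |εd|/(εs + |εd|) = 1/13.

Consumer share = 12/13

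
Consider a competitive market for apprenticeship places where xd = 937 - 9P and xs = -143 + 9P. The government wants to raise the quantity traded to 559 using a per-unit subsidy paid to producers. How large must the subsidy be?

Required subsidy s = 36 per unit

At x = 559, invert demand for the buyer price: Pb = (937 − 559)/9 = 42; invert supply for the seller price: Ps = (559 − (-143))/9 = 78.
The subsidy must fill the gap: s = Ps − Pb = 78 − 42 = 36.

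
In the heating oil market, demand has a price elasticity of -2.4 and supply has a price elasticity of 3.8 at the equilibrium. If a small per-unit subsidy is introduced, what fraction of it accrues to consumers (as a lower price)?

Consumer share = 19/31

For a small subsidy around the equilibrium, the benefit split depends on the relative slopes, which at a point are proportional to the elasticities.
Buyer share = εs/(εs + |εd|) = 3.8/(3.8 + 2.4) = 19/31; seller share = |εd|/(εs + |εd|) = 12/31.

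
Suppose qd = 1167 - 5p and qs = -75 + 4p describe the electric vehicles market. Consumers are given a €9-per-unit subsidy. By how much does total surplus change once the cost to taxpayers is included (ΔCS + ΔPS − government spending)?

Pre-subsidy: 1167 - 5p = -75 + 4p gives p* = 138, q* = 477.
With the rebate, buyers effectively pay pb = ps − 9, where ps is the price sellers receive.
Demand in terms of ps becomes qd = 1167 − 5(ps − 9) = 1212 - 5ps. Setting this equal to supply: 1212 - 5ps = -75 + 4ps, so ps = 143.
Buyers pay pb = 143 − 9 = 134; q' = -75 + 4·143 = 497.
ΔCS = ½(477 + 497)(138 − 134) = 1948; ΔPS = ½(477 + 497)(143 − 138) = 2435.
Government spending = 9 × 497 = 4473.
Net change = 1948 + 2435 − 4473 = -90. The loss equals the DWL triangle ½·9·20.

Net change in total surplus = -€90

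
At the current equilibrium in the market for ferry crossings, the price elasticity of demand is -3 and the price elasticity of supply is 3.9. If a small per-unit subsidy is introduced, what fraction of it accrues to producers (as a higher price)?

For a small subsidy around the equilibrium, the benefit split depends on the relative slopes, which at a point are proportional to the elasticities.
Buyer share = εs/(εs + |εd|) = 3.9/(3.9 + 3) = 13/23; seller share = |εd|/(εs + |εd|) = 10/23.
So producers capture 10/23 of the subsidy.

Producer share = 10/23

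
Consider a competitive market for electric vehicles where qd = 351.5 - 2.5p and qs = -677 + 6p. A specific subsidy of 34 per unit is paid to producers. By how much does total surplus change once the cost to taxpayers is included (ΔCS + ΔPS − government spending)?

Net change in total surplus = -1020

Pre-subsidy: 351.5 - 2.5p = -677 + 6p gives p* = 121, q* = 49.
With the subsidy, sellers receive ps = pb + 34 for each unit, where pb is the price buyers pay.
Supply in terms of pb becomes qs = -677 + 6(pb + 34) = -473 + 6pb. Setting this equal to demand: 351.5 - 2.5pb = -473 + 6pb, so pb = 97.
Sellers receive ps = 97 + 34 = 131; q' = 351.5 − 2.5·97 = 109.
ΔCS = ½(49 + 109)(121 − 97) = 1896; ΔPS = ½(49 + 109)(131 − 121) = 790.
Government spending = 34 × 109 = 3706.
Net change = 1896 + 790 − 3706 = -1020. The loss equals the DWL triangle ½·34·60.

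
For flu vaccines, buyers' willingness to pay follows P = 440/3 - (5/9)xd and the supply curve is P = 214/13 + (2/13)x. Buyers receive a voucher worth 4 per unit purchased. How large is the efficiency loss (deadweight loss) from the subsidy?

Deadweight loss = 936/83

Pre-subsidy: 440/3 - (5/9)x = 214/13 + (2/13)x gives x* = 15234/83 and P* = 3710/83.
With the rebate, buyers effectively pay Pb = Ps − 4, where Ps is the price sellers receive.
On the curves, Pb = 440/3 - (5/9)x and Ps = 214/13 + (2/13)x; the wedge Ps − Pb = 4 gives 214/13 + (2/13)x − (440/3 - (5/9)x) = 4, so x' = 15702/83.
Then Pb = 440/3 − (5/9)·(15702/83) = 3450/83 and Ps = 214/13 + (2/13)·(15702/83) = 3782/83.
The subsidy expands output by 15702/83 − 15234/83 = 468/83 past the efficient level; on those units the gap between marginal cost and willingness to pay runs from 0 up to 4.
DWL = ½ × 4 × 468/83 = 936/83.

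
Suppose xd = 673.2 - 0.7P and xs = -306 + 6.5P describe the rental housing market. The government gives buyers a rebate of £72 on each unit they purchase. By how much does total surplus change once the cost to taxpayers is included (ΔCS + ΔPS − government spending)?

Net change in total surplus = -£1638

Pre-subsidy: 673.2 - 0.7P = -306 + 6.5P gives P* = 136, x* = 578.
With the rebate, buyers effectively pay Pb = Ps − 72, where Ps is the price sellers receive.
Demand in terms of Ps becomes xd = 673.2 − 0.7(Ps − 72) = 723.6 - 0.7Ps. Setting this equal to supply: 723.6 - 0.7Ps = -306 + 6.5Ps, so Ps = 143.
Buyers pay Pb = 143 − 72 = 71; x' = -306 + 6.5·143 = 623.5.
ΔCS = ½(578 + 623.5)(136 − 71) = 39048.75; ΔPS = ½(578 + 623.5)(143 − 136) = 4205.25.
Government spending = 72 × 623.5 = 44892.
Net change = 39048.75 + 4205.25 − 44892 = -1638. The loss equals the DWL triangle ½·72·45.5.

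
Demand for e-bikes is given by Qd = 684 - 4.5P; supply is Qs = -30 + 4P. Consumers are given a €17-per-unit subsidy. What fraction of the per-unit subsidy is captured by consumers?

Pre-subsidy: 684 - 4.5P = -30 + 4P gives P* = 84, Q* = 306.
With the rebate, buyers effectively pay Pb = Ps − 17, where Ps is the price sellers receive.
Demand in terms of Ps becomes Qd = 684 − 4.5(Ps − 17) = 760.5 - 4.5Ps. Setting this equal to supply: 760.5 - 4.5Ps = -30 + 4Ps, so Ps = 93.
Buyers pay Pb = 93 − 17 = 76; Q' = -30 + 4·93 = 342.
Buyers' price falls by P* − Pb = 84 − 76 = 8; sellers' price rises by Ps − P* = 93 − 84 = 9.
So consumers capture 8/17 = 8/17 of each unit of subsidy.

Consumer share = 8/17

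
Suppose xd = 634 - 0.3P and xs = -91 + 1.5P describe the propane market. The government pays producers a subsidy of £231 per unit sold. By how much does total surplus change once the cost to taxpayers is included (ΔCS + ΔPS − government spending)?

Pre-subsidy: 634 - 0.3P = -91 + 1.5P gives P* = 3625/9, x* = 3079/6.
With the subsidy, sellers receive Ps = Pb + 231 for each unit, where Pb is the price buyers pay.
Supply in terms of Pb becomes xs = -91 + 1.5(Pb + 231) = 255.5 + 1.5Pb. Setting this equal to demand: 634 - 0.3Pb = 255.5 + 1.5Pb, so Pb = 3785/18.
Sellers receive Ps = 3785/18 + 231 = 7943/18; x' = 634 − 0.3·(3785/18) = 6851/12.
ΔCS = ½(3079/6 + 6851/12)(3625/9 − 3785/18) = 5008465/48; ΔPS = ½(3079/6 + 6851/12)(7943/18 − 3625/9) = 1001693/48.
Government spending = 231 × 6851/12 = 131881.75.
Net change = 5008465/48 + 1001693/48 − 131881.75 = -6670.125. The loss equals the DWL triangle ½·231·57.75.

Net change in total surplus = -£6670.125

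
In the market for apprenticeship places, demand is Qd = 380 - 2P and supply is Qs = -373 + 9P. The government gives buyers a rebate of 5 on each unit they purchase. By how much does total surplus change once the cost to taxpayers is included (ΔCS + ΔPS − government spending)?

Pre-subsidy: 380 - 2P = -373 + 9P gives P* = 753/11, Q* = 2674/11.
With the rebate, buyers effectively pay Pb = Ps − 5, where Ps is the price sellers receive.
Demand in terms of Ps becomes Qd = 380 − 2(Ps − 5) = 390 - 2Ps. Setting this equal to supply: 390 - 2Ps = -373 + 9Ps, so Ps = 763/11.
Buyers pay Pb = 763/11 − 5 = 708/11; Q' = -373 + 9·(763/11) = 2764/11.
ΔCS = ½(2674/11 + 2764/11)(753/11 − 708/11) = 122355/121; ΔPS = ½(2674/11 + 2764/11)(763/11 − 753/11) = 27190/121.
Government spending = 5 × 2764/11 = 13820/11.
Net change = 122355/121 + 27190/121 − 13820/11 = -225/11. The loss equals the DWL triangle ½·5·90/11.

Net change in total surplus = -225/11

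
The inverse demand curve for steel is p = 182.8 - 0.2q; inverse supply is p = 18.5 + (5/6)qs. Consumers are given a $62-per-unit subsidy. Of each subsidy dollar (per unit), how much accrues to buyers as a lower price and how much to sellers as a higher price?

Pre-subsidy: 182.8 - 0.2q = 18.5 + (5/6)q gives q* = 159 and p* = 151.
With the rebate, buyers effectively pay pb = ps − 62, where ps is the price sellers receive.
On the curves, pb = 182.8 - 0.2q and ps = 18.5 + (5/6)q; the wedge ps − pb = 62 gives 18.5 + (5/6)q − (182.8 - 0.2q) = 62, so q' = 219.
Then pb = 182.8 − 0.2·219 = 139 and ps = 18.5 + (5/6)·219 = 201.
Buyers' price falls by p* − pb = 151 − 139 = 12; sellers' price rises by ps − p* = 201 − 151 = 50.

Buyers gain $12 per unit; sellers gain $50 per unit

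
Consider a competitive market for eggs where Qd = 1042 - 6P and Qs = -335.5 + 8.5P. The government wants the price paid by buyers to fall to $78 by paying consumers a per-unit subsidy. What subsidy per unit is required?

At a buyer price of 78, quantity demanded is 1042 − 6·78 = 574.
Sellers supply 574 only when they receive Ps with -335.5 + 8.5·Ps = 574, i.e. Ps = 107.
s = Ps − Pb = 107 − 78 = 29.

Required subsidy s = $29 per unit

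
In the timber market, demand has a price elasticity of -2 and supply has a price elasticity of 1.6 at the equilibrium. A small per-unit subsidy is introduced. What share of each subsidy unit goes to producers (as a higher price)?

Producer share = 5/9

For a small subsidy around the equilibrium, the benefit split depends on the relative slopes, which at a point are proportional to the elasticities.
Buyer share = εs/(εs + |εd|) = 1.6/(1.6 + 2) = 4/9; seller share = |εd|/(εs + |εd|) = 5/9.
So producers capture 5/9 of the subsidy.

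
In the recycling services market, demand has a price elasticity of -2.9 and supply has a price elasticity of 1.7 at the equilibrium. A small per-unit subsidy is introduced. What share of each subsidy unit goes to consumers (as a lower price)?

Consumer share = 17/46

For a small subsidy around the equilibrium, the benefit split depends on the relative slopes, which at a point are proportional to the elasticities.
Buyer share = εs/(εs + |εd|) = 1.7/(1.7 + 2.9) = 17/46; seller share = |εd|/(εs + |εd|) = 29/46.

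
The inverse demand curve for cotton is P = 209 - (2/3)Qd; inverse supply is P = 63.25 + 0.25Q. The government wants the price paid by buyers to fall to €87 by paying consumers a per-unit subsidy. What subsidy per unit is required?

At a buyer price of 87, quantity demanded is 313.5 − 1.5·87 = 183.
Sellers supply 183 only when they receive Ps = 63.25 + 0.25·183 = 109.
s = Ps − Pb = 109 − 87 = 22.

Required subsidy s = €22 per unit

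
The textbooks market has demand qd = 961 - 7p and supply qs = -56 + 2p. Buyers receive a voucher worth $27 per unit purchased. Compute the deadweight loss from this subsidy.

Pre-subsidy: 961 - 7p = -56 + 2p gives p* = 113, q* = 170.
With the rebate, buyers effectively pay pb = ps − 27, where ps is the price sellers receive.
Demand in terms of ps becomes qd = 961 − 7(ps − 27) = 1150 - 7ps. Setting this equal to supply: 1150 - 7ps = -56 + 2ps, so ps = 134.
Buyers pay pb = 134 − 27 = 107; q' = -56 + 2·134 = 212.
The subsidy expands output by 212 − 170 = 42 past the efficient level; on those units the gap between marginal cost and willingness to pay runs from 0 up to 27.
DWL = ½ × 27 × 42 = 567.

Deadweight loss = $567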